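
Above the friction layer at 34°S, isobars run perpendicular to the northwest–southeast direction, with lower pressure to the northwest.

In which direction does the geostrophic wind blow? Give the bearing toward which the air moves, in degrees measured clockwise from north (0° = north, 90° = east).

The pressure-gradient force points toward the northwest (bearing 315°).
Geostrophic balance: in the Southern Hemisphere the Coriolis force deflects motion to the left, so the geostrophic wind blows 90° to the left of the pressure-gradient force (low pressure on the right).
Rotating 315° by 90° counterclockwise gives 225° — the wind blows toward the southwest.

225°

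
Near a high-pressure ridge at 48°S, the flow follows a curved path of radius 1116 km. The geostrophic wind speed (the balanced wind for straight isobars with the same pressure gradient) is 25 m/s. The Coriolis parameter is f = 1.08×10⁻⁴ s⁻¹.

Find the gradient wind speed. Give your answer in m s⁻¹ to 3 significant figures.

Around a high, pressure-gradient force acts outward with centrifugal, so Coriolis balances both:
fV = (1/ρ)|∂P/∂n| + V²/R  →  V² − fR·V + fR·V_g = 0
With fR = 1.08×10⁻⁴ × 1116×10³ m = 121 m/s:
V = [fR − √((fR)² − 4 fR V_g)]/2 = [121 − √(121² − 4×121×25)]/2 = 35.4 m/s
Supergeostrophic (V > V_g = 25 m/s), as expected around a high.

35.4 m s⁻¹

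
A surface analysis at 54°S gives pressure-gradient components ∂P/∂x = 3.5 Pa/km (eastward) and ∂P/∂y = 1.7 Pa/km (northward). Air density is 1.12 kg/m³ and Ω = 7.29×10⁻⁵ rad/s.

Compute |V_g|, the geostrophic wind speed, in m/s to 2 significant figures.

29 m/s

Coriolis parameter at 54°S:
f = 2Ω sin φ = 2 × 7.29×10⁻⁵ × sin 54° = 1.18×10⁻⁴ s⁻¹
In the Southern Hemisphere f is negative: f = −1.18×10⁻⁴ s⁻¹.
Component geostrophic relations (x east, y north):
u_g = −(1/(fρ)) ∂P/∂y,  v_g = (1/(fρ)) ∂P/∂x
u_g = −(1.7×10⁻³)/(−1.18×10⁻⁴ × 1.12) = 12.9 m/s;  v_g = (3.5×10⁻³)/(−1.18×10⁻⁴ × 1.12) = −26.5 m/s
|V_g| = √(u_g² + v_g²) = 29.5 m/s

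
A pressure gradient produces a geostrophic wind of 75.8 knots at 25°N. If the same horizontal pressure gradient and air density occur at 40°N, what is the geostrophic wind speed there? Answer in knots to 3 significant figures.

49.8 knots

With the same pressure gradient and density, V_g ∝ 1/f ∝ 1/sin φ.
V₂ = V₁ · sin φ₁ / sin φ₂ = 75.8 × sin 25° / sin 40°
V₂ = 75.8 × 0.4226/0.6428 = 49.8 knots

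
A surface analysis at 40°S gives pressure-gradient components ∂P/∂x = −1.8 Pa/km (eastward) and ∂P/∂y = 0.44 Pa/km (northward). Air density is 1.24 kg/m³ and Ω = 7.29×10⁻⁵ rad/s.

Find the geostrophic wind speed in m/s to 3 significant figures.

Coriolis parameter at 40°S:
f = 2Ω sin φ = 2 × 7.29×10⁻⁵ × sin 40° = 9.37×10⁻⁵ s⁻¹
In the Southern Hemisphere f is negative: f = −9.37×10⁻⁵ s⁻¹.
Component geostrophic relations (x east, y north):
u_g = −(1/(fρ)) ∂P/∂y,  v_g = (1/(fρ)) ∂P/∂x
u_g = −(0.44×10⁻³)/(−9.37×10⁻⁵ × 1.24) = 3.79 m/s;  v_g = (−1.8×10⁻³)/(−9.37×10⁻⁵ × 1.24) = 15.5 m/s
|V_g| = √(u_g² + v_g²) = 15.9 m/s

15.9 m/s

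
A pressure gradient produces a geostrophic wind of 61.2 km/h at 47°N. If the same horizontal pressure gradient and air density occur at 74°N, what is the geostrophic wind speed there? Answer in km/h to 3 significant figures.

46.6 km/h

With the same pressure gradient and density, V_g ∝ 1/f ∝ 1/sin φ.
V₂ = V₁ · sin φ₁ / sin φ₂ = 61.2 × sin 47° / sin 74°
V₂ = 61.2 × 0.7314/0.9613 = 46.6 km/h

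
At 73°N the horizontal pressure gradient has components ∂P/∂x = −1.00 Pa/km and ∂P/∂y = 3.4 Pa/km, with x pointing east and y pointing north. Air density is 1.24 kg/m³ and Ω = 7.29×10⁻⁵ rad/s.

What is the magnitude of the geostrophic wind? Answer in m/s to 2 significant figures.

20 m/s

Coriolis parameter at 73°N:
f = 2Ω sin φ = 2 × 7.29×10⁻⁵ × sin 73° = 1.39×10⁻⁴ s⁻¹
Component geostrophic relations (x east, y north):
u_g = −(1/(fρ)) ∂P/∂y,  v_g = (1/(fρ)) ∂P/∂x
u_g = −(3.4×10⁻³)/(1.39×10⁻⁴ × 1.24) = −19.7 m/s;  v_g = (−1.00×10⁻³)/(1.39×10⁻⁴ × 1.24) = −5.78 m/s
|V_g| = √(u_g² + v_g²) = 20.5 m/s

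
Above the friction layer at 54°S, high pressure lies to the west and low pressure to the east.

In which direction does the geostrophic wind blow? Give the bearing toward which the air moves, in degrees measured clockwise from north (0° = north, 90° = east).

000°

The pressure-gradient force points toward the east (bearing 090°).
Geostrophic balance: in the Southern Hemisphere the Coriolis force deflects motion to the left, so the geostrophic wind blows 90° to the left of the pressure-gradient force (low pressure on the right).
Rotating 090° by 90° counterclockwise gives 000° — the wind blows toward the north.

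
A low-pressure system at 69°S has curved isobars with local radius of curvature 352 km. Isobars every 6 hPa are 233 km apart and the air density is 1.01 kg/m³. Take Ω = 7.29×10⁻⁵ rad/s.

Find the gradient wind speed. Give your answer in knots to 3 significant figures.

28.0 knots

Coriolis parameter at 69°S:
f = 2Ω sin φ = 2 × 7.29×10⁻⁵ × sin 69° = 1.36×10⁻⁴ s⁻¹
Pressure gradient: |∂P/∂n| = 600 Pa / 233000 m = 2.58×10⁻³ Pa/m
Geostrophic speed: V_g = |∂P/∂n|/(fρ) = 2.58×10⁻³/(1.36×10⁻⁴ × 1.01) = 18.7 m/s
Around a low, centrifugal force acts outward with Coriolis, so pressure-gradient force balances both:
(1/ρ)|∂P/∂n| = fV + V²/R  →  V² + fR·V − fR·V_g = 0
With fR = 1.36×10⁻⁴ × 352×10³ m = 47.9 m/s:
V = [−fR + √((fR)² + 4 fR V_g)]/2 = [−47.9 + √(47.9² + 4×47.9×18.7)]/2 = 14.4 m/s
Subgeostrophic (V < V_g = 18.7 m/s), as expected around a low.
Converting: 14.4 m/s × 1.944 = 28.0 knots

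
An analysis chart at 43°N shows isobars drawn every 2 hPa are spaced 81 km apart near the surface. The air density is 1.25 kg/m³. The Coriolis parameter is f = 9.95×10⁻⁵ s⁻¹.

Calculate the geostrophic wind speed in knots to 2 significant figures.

39 knots

Pressure gradient: |∂P/∂n| = 200 Pa / 81000 m = 2.47×10⁻³ Pa/m
Geostrophic balance (pressure-gradient force = Coriolis force):
V_g = (1/(fρ)) |∂P/∂n| = 2.47×10⁻³ / (9.95×10⁻⁵ × 1.25) = 19.9 m/s
Converting: 19.9 m/s × 1.944 = 39 knots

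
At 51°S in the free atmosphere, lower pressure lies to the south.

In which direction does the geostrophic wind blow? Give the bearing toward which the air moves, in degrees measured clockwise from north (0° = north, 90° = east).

The pressure-gradient force points toward the south (bearing 180°).
Geostrophic balance: in the Southern Hemisphere the Coriolis force deflects motion to the left, so the geostrophic wind blows 90° to the left of the pressure-gradient force (low pressure on the right).
Rotating 180° by 90° counterclockwise gives 090° — the wind blows toward the east.

090°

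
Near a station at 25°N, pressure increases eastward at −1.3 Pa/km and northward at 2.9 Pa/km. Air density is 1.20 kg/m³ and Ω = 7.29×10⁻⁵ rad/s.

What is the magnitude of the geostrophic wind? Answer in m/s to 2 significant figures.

Coriolis parameter at 25°N:
f = 2Ω sin φ = 2 × 7.29×10⁻⁵ × sin 25° = 6.16×10⁻⁵ s⁻¹
Component geostrophic relations (x east, y north):
u_g = −(1/(fρ)) ∂P/∂y,  v_g = (1/(fρ)) ∂P/∂x
u_g = −(2.9×10⁻³)/(6.16×10⁻⁵ × 1.20) = −39.2 m/s;  v_g = (−1.3×10⁻³)/(6.16×10⁻⁵ × 1.20) = −17.6 m/s
|V_g| = √(u_g² + v_g²) = 43.0 m/s

43 m/s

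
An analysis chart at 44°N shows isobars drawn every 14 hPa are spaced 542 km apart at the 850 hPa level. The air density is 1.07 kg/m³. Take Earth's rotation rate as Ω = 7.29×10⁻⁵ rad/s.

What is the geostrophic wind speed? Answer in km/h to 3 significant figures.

85.8 km/h

Coriolis parameter at 44°N:
f = 2Ω sin φ = 2 × 7.29×10⁻⁵ × sin 44° = 1.01×10⁻⁴ s⁻¹
Pressure gradient: |∂P/∂n| = 1400 Pa / 542000 m = 2.58×10⁻³ Pa/m
Geostrophic balance (pressure-gradient force = Coriolis force):
V_g = (1/(fρ)) |∂P/∂n| = 2.58×10⁻³ / (1.01×10⁻⁴ × 1.07) = 23.8 m/s
Converting: 23.8 m/s × 3.6 = 85.8 km/h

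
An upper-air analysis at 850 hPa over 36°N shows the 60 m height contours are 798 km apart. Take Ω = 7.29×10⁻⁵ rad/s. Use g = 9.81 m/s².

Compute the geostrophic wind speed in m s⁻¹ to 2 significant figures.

Coriolis parameter at 36°N:
f = 2Ω sin φ = 2 × 7.29×10⁻⁵ × sin 36° = 8.57×10⁻⁵ s⁻¹
Height gradient: |∂Z/∂n| = 60 m / 798000 m = 7.52×10⁻⁵
On a pressure surface, geostrophic balance gives V_g = (g/f)|∂Z/∂n|:
V_g = 9.81 × 7.52×10⁻⁵ / 8.57×10⁻⁵ = 8.61 m/s

8.6 m s⁻¹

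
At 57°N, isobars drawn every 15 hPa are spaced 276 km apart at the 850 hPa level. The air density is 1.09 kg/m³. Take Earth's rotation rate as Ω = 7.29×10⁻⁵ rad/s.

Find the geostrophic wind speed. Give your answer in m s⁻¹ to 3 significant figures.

40.8 m s⁻¹

Coriolis parameter at 57°N:
f = 2Ω sin φ = 2 × 7.29×10⁻⁵ × sin 57° = 1.22×10⁻⁴ s⁻¹
Pressure gradient: |∂P/∂n| = 1500 Pa / 276000 m = 5.43×10⁻³ Pa/m
Geostrophic balance (pressure-gradient force = Coriolis force):
V_g = (1/(fρ)) |∂P/∂n| = 5.43×10⁻³ / (1.22×10⁻⁴ × 1.09) = 40.8 m/s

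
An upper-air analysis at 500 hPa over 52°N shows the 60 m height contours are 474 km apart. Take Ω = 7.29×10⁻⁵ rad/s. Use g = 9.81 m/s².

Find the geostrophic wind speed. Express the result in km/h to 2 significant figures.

39 km/h

Coriolis parameter at 52°N:
f = 2Ω sin φ = 2 × 7.29×10⁻⁵ × sin 52° = 1.15×10⁻⁴ s⁻¹
Height gradient: |∂Z/∂n| = 60 m / 474000 m = 1.27×10⁻⁴
On a pressure surface, geostrophic balance gives V_g = (g/f)|∂Z/∂n|:
V_g = 9.81 × 1.27×10⁻⁴ / 1.15×10⁻⁴ = 10.8 m/s
Converting: 10.8 m/s × 3.6 = 39 km/h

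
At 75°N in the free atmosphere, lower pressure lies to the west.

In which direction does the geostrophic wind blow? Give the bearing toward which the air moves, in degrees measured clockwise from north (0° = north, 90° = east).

000°

The pressure-gradient force points toward the west (bearing 270°).
Geostrophic balance: in the Northern Hemisphere the Coriolis force deflects motion to the right, so the geostrophic wind blows 90° to the right of the pressure-gradient force (low pressure on the left).
Rotating 270° by 90° clockwise gives 000° — the wind blows toward the north.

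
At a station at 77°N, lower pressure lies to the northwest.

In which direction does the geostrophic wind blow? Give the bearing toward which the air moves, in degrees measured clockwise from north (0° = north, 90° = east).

The pressure-gradient force points toward the northwest (bearing 315°).
Geostrophic balance: in the Northern Hemisphere the Coriolis force deflects motion to the right, so the geostrophic wind blows 90° to the right of the pressure-gradient force (low pressure on the left).
Rotating 315° by 90° clockwise gives 045° — the wind blows toward the northeast.

045°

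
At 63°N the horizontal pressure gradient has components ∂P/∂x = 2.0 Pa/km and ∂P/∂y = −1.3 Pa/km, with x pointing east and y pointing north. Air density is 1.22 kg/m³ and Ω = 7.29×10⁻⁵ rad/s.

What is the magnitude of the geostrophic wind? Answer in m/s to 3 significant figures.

15.1 m/s

Coriolis parameter at 63°N:
f = 2Ω sin φ = 2 × 7.29×10⁻⁵ × sin 63° = 1.30×10⁻⁴ s⁻¹
Component geostrophic relations (x east, y north):
u_g = −(1/(fρ)) ∂P/∂y,  v_g = (1/(fρ)) ∂P/∂x
u_g = −(−1.3×10⁻³)/(1.30×10⁻⁴ × 1.22) = 8.20 m/s;  v_g = (2.0×10⁻³)/(1.30×10⁻⁴ × 1.22) = 12.6 m/s
|V_g| = √(u_g² + v_g²) = 15.1 m/s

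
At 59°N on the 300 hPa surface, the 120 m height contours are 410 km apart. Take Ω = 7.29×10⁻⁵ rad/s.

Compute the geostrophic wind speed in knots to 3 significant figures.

Coriolis parameter at 59°N:
f = 2Ω sin φ = 2 × 7.29×10⁻⁵ × sin 59° = 1.25×10⁻⁴ s⁻¹
Height gradient: |∂Z/∂n| = 120 m / 410000 m = 2.93×10⁻⁴
On a pressure surface, geostrophic balance gives V_g = (g/f)|∂Z/∂n|:
V_g = 9.81 × 2.93×10⁻⁴ / 1.25×10⁻⁴ = 23.0 m/s
Converting: 23.0 m/s × 1.944 = 44.7 knots

44.7 knots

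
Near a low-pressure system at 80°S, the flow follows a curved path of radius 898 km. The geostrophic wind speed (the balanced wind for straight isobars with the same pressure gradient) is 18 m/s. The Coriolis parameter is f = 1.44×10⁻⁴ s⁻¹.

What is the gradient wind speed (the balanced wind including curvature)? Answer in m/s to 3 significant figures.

16.0 m/s

Around a low, centrifugal force acts outward with Coriolis, so pressure-gradient force balances both:
(1/ρ)|∂P/∂n| = fV + V²/R  →  V² + fR·V − fR·V_g = 0
With fR = 1.44×10⁻⁴ × 898×10³ m = 129 m/s:
V = [−fR + √((fR)² + 4 fR V_g)]/2 = [−129 + √(129² + 4×129×18)]/2 = 16 m/s
Subgeostrophic (V < V_g = 18 m/s), as expected around a low.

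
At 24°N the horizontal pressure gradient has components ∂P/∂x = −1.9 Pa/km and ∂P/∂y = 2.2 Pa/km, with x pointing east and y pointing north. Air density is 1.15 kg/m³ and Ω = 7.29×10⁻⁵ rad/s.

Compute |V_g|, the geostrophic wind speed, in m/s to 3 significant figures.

Coriolis parameter at 24°N:
f = 2Ω sin φ = 2 × 7.29×10⁻⁵ × sin 24° = 5.93×10⁻⁵ s⁻¹
Component geostrophic relations (x east, y north):
u_g = −(1/(fρ)) ∂P/∂y,  v_g = (1/(fρ)) ∂P/∂x
u_g = −(2.2×10⁻³)/(5.93×10⁻⁵ × 1.15) = −32.3 m/s;  v_g = (−1.9×10⁻³)/(5.93×10⁻⁵ × 1.15) = −27.9 m/s
|V_g| = √(u_g² + v_g²) = 42.6 m/s

42.6 m/s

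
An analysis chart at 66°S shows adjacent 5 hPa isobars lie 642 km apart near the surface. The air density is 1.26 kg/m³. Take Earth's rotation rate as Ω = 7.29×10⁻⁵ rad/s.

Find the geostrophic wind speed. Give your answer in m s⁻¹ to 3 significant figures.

Coriolis parameter at 66°S:
f = 2Ω sin φ = 2 × 7.29×10⁻⁵ × sin 66° = 1.33×10⁻⁴ s⁻¹
Pressure gradient: |∂P/∂n| = 500 Pa / 642000 m = 7.79×10⁻⁴ Pa/m
Geostrophic balance (pressure-gradient force = Coriolis force):
V_g = (1/(fρ)) |∂P/∂n| = 7.79×10⁻⁴ / (1.33×10⁻⁴ × 1.26) = 4.64 m/s

4.64 m s⁻¹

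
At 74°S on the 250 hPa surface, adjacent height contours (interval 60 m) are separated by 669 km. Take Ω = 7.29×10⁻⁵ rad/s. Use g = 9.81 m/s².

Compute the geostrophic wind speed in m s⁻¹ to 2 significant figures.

6.3 m s⁻¹

Coriolis parameter at 74°S:
f = 2Ω sin φ = 2 × 7.29×10⁻⁵ × sin 74° = 1.40×10⁻⁴ s⁻¹
Height gradient: |∂Z/∂n| = 60 m / 669000 m = 8.97×10⁻⁵
On a pressure surface, geostrophic balance gives V_g = (g/f)|∂Z/∂n|:
V_g = 9.81 × 8.97×10⁻⁵ / 1.40×10⁻⁴ = 6.28 m/s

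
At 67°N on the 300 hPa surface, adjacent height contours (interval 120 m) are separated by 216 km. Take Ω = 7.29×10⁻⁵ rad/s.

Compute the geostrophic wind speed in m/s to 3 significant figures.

40.6 m/s

Coriolis parameter at 67°N:
f = 2Ω sin φ = 2 × 7.29×10⁻⁵ × sin 67° = 1.34×10⁻⁴ s⁻¹
Height gradient: |∂Z/∂n| = 120 m / 216000 m = 5.56×10⁻⁴
On a pressure surface, geostrophic balance gives V_g = (g/f)|∂Z/∂n|:
V_g = 9.81 × 5.56×10⁻⁴ / 1.34×10⁻⁴ = 40.6 m/s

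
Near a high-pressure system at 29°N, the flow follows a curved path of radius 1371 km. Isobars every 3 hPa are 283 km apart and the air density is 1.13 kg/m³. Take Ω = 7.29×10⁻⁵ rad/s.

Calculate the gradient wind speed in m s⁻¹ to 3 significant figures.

Coriolis parameter at 29°N:
f = 2Ω sin φ = 2 × 7.29×10⁻⁵ × sin 29° = 7.07×10⁻⁵ s⁻¹
Pressure gradient: |∂P/∂n| = 300 Pa / 283000 m = 1.06×10⁻³ Pa/m
Geostrophic speed: V_g = |∂P/∂n|/(fρ) = 1.06×10⁻³/(7.07×10⁻⁵ × 1.13) = 13.3 m/s
Around a high, pressure-gradient force acts outward with centrifugal, so Coriolis balances both:
fV = (1/ρ)|∂P/∂n| + V²/R  →  V² − fR·V + fR·V_g = 0
With fR = 7.07×10⁻⁵ × 1371×10³ m = 96.9 m/s:
V = [fR − √((fR)² − 4 fR V_g)]/2 = [96.9 − √(96.9² − 4×96.9×13.3)]/2 = 15.9 m/s
Supergeostrophic (V > V_g = 13.3 m/s), as expected around a high.

15.9 m s⁻¹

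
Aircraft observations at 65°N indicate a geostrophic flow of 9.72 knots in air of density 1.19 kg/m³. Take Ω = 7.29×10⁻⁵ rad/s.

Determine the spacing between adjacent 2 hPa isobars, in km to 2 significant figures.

Coriolis parameter at 65°N:
f = 2Ω sin φ = 2 × 7.29×10⁻⁵ × sin 65° = 1.32×10⁻⁴ s⁻¹
Wind speed in SI: 9.72 knots = 5.00 m/s
Geostrophic balance rearranged: |∂P/∂n| = f ρ V_g
|∂P/∂n| = 1.32×10⁻⁴ × 1.19 × 5.00 = 7.86×10⁻⁴ Pa/m
Isobar spacing: Δn = ΔP/|∂P/∂n| = 200 Pa / 7.86×10⁻⁴ Pa/m = 254358 m ≈ 250 km

250 km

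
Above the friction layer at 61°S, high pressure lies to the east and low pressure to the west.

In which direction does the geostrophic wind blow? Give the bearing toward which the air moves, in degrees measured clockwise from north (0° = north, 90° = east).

The pressure-gradient force points toward the west (bearing 270°).
Geostrophic balance: in the Southern Hemisphere the Coriolis force deflects motion to the left, so the geostrophic wind blows 90° to the left of the pressure-gradient force (low pressure on the right).
Rotating 270° by 90° counterclockwise gives 180° — the wind blows toward the south.

180°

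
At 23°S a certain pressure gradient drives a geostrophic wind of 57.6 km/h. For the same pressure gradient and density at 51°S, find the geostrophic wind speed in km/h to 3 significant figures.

With the same pressure gradient and density, V_g ∝ 1/f ∝ 1/sin φ.
V₂ = V₁ · sin φ₁ / sin φ₂ = 57.6 × sin 23° / sin 51°
V₂ = 57.6 × 0.3907/0.7771 = 29.0 km/h

29.0 km/h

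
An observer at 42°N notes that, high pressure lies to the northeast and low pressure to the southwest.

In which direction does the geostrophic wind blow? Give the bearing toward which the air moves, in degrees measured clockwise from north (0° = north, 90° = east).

The pressure-gradient force points toward the southwest (bearing 225°).
Geostrophic balance: in the Northern Hemisphere the Coriolis force deflects motion to the right, so the geostrophic wind blows 90° to the right of the pressure-gradient force (low pressure on the left).
Rotating 225° by 90° clockwise gives 315° — the wind blows toward the northwest.

315°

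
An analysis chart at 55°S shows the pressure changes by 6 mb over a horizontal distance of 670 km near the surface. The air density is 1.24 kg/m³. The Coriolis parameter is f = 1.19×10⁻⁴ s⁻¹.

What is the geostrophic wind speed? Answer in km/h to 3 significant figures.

21.8 km/h

Pressure gradient: |∂P/∂n| = 600 Pa / 670000 m = 8.96×10⁻⁴ Pa/m
Geostrophic balance (pressure-gradient force = Coriolis force):
V_g = (1/(fρ)) |∂P/∂n| = 8.96×10⁻⁴ / (1.19×10⁻⁴ × 1.24) = 6.07 m/s
Converting: 6.07 m/s × 3.6 = 21.8 km/h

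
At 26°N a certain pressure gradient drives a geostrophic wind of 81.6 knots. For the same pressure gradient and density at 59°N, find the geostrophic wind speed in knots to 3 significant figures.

41.7 knots

With the same pressure gradient and density, V_g ∝ 1/f ∝ 1/sin φ.
V₂ = V₁ · sin φ₁ / sin φ₂ = 81.6 × sin 26° / sin 59°
V₂ = 81.6 × 0.4384/0.8572 = 41.7 knots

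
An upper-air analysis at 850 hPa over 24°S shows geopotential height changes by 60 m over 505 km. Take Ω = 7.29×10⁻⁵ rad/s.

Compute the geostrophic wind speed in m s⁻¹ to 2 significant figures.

Coriolis parameter at 24°S:
f = 2Ω sin φ = 2 × 7.29×10⁻⁵ × sin 24° = 5.93×10⁻⁵ s⁻¹
Height gradient: |∂Z/∂n| = 60 m / 505000 m = 1.19×10⁻⁴
On a pressure surface, geostrophic balance gives V_g = (g/f)|∂Z/∂n|:
V_g = 9.81 × 1.19×10⁻⁴ / 5.93×10⁻⁵ = 19.7 m/s

20 m s⁻¹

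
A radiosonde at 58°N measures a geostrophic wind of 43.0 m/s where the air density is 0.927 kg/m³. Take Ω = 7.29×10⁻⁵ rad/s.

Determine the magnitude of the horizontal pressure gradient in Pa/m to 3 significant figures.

Coriolis parameter at 58°N:
f = 2Ω sin φ = 2 × 7.29×10⁻⁵ × sin 58° = 1.24×10⁻⁴ s⁻¹
Geostrophic balance rearranged: |∂P/∂n| = f ρ V_g
|∂P/∂n| = 1.24×10⁻⁴ × 0.927 × 43.0 = 4.93×10⁻³ Pa/m

4.93×10⁻³ Pa/m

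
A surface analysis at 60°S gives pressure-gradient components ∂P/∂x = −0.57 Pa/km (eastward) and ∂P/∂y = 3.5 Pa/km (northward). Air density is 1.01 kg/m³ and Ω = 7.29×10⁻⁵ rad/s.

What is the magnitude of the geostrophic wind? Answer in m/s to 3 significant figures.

Coriolis parameter at 60°S:
f = 2Ω sin φ = 2 × 7.29×10⁻⁵ × sin 60° = 1.26×10⁻⁴ s⁻¹
In the Southern Hemisphere f is negative: f = −1.26×10⁻⁴ s⁻¹.
Component geostrophic relations (x east, y north):
u_g = −(1/(fρ)) ∂P/∂y,  v_g = (1/(fρ)) ∂P/∂x
u_g = −(3.5×10⁻³)/(−1.26×10⁻⁴ × 1.01) = 27.4 m/s;  v_g = (−0.57×10⁻³)/(−1.26×10⁻⁴ × 1.01) = 4.47 m/s
|V_g| = √(u_g² + v_g²) = 27.8 m/s

27.8 m/s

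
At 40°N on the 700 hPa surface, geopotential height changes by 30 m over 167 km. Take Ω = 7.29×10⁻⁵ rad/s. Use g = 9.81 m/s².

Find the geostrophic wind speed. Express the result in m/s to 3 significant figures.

Coriolis parameter at 40°N:
f = 2Ω sin φ = 2 × 7.29×10⁻⁵ × sin 40° = 9.37×10⁻⁵ s⁻¹
Height gradient: |∂Z/∂n| = 30 m / 167000 m = 1.80×10⁻⁴
On a pressure surface, geostrophic balance gives V_g = (g/f)|∂Z/∂n|:
V_g = 9.81 × 1.80×10⁻⁴ / 9.37×10⁻⁵ = 18.8 m/s

18.8 m/s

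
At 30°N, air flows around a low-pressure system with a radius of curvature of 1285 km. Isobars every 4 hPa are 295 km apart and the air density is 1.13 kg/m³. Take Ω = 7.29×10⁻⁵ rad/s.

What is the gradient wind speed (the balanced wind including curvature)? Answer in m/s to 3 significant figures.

14.3 m/s

Coriolis parameter at 30°N:
f = 2Ω sin φ = 2 × 7.29×10⁻⁵ × sin 30° = 7.29×10⁻⁵ s⁻¹
Pressure gradient: |∂P/∂n| = 400 Pa / 295000 m = 1.36×10⁻³ Pa/m
Geostrophic speed: V_g = |∂P/∂n|/(fρ) = 1.36×10⁻³/(7.29×10⁻⁵ × 1.13) = 16.5 m/s
Around a low, centrifugal force acts outward with Coriolis, so pressure-gradient force balances both:
(1/ρ)|∂P/∂n| = fV + V²/R  →  V² + fR·V − fR·V_g = 0
With fR = 7.29×10⁻⁵ × 1285×10³ m = 93.7 m/s:
V = [−fR + √((fR)² + 4 fR V_g)]/2 = [−93.7 + √(93.7² + 4×93.7×16.5)]/2 = 14.3 m/s
Subgeostrophic (V < V_g = 16.5 m/s), as expected around a low.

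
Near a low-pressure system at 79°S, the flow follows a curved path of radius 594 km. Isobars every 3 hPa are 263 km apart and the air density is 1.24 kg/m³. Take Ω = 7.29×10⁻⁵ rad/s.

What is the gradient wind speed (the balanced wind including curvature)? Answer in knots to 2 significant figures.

12 knots

Coriolis parameter at 79°S:
f = 2Ω sin φ = 2 × 7.29×10⁻⁵ × sin 79° = 1.43×10⁻⁴ s⁻¹
Pressure gradient: |∂P/∂n| = 300 Pa / 263000 m = 1.14×10⁻³ Pa/m
Geostrophic speed: V_g = |∂P/∂n|/(fρ) = 1.14×10⁻³/(1.43×10⁻⁴ × 1.24) = 6.43 m/s
Around a low, centrifugal force acts outward with Coriolis, so pressure-gradient force balances both:
(1/ρ)|∂P/∂n| = fV + V²/R  →  V² + fR·V − fR·V_g = 0
With fR = 1.43×10⁻⁴ × 594×10³ m = 85.0 m/s:
V = [−fR + √((fR)² + 4 fR V_g)]/2 = [−85.0 + √(85.0² + 4×85.0×6.43)]/2 = 6 m/s
Subgeostrophic (V < V_g = 6.43 m/s), as expected around a low.
Converting: 6 m/s × 1.944 = 12 knots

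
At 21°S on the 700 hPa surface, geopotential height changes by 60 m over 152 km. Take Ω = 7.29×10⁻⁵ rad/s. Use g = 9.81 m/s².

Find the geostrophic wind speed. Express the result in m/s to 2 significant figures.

74 m/s

Coriolis parameter at 21°S:
f = 2Ω sin φ = 2 × 7.29×10⁻⁵ × sin 21° = 5.23×10⁻⁵ s⁻¹
Height gradient: |∂Z/∂n| = 60 m / 152000 m = 3.95×10⁻⁴
On a pressure surface, geostrophic balance gives V_g = (g/f)|∂Z/∂n|:
V_g = 9.81 × 3.95×10⁻⁴ / 5.23×10⁻⁵ = 74.1 m/s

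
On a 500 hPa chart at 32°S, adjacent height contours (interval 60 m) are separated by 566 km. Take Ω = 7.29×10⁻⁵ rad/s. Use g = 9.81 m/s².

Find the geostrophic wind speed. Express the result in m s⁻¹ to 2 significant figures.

13 m s⁻¹

Coriolis parameter at 32°S:
f = 2Ω sin φ = 2 × 7.29×10⁻⁵ × sin 32° = 7.73×10⁻⁵ s⁻¹
Height gradient: |∂Z/∂n| = 60 m / 566000 m = 1.06×10⁻⁴
On a pressure surface, geostrophic balance gives V_g = (g/f)|∂Z/∂n|:
V_g = 9.81 × 1.06×10⁻⁴ / 7.73×10⁻⁵ = 13.5 m/s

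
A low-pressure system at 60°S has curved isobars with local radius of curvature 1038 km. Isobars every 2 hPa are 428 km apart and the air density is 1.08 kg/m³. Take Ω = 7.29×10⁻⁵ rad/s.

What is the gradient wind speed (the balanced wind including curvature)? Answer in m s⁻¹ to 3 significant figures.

3.34 m s⁻¹

Coriolis parameter at 60°S:
f = 2Ω sin φ = 2 × 7.29×10⁻⁵ × sin 60° = 1.26×10⁻⁴ s⁻¹
Pressure gradient: |∂P/∂n| = 200 Pa / 428000 m = 4.67×10⁻⁴ Pa/m
Geostrophic speed: V_g = |∂P/∂n|/(fρ) = 4.67×10⁻⁴/(1.26×10⁻⁴ × 1.08) = 3.43 m/s
Around a low, centrifugal force acts outward with Coriolis, so pressure-gradient force balances both:
(1/ρ)|∂P/∂n| = fV + V²/R  →  V² + fR·V − fR·V_g = 0
With fR = 1.26×10⁻⁴ × 1038×10³ m = 131 m/s:
V = [−fR + √((fR)² + 4 fR V_g)]/2 = [−131 + √(131² + 4×131×3.43)]/2 = 3.34 m/s
Subgeostrophic (V < V_g = 3.43 m/s), as expected around a low.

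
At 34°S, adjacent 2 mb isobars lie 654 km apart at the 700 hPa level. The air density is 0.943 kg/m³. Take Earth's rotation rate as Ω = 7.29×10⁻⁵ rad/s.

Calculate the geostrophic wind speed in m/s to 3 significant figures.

3.98 m/s

Coriolis parameter at 34°S:
f = 2Ω sin φ = 2 × 7.29×10⁻⁵ × sin 34° = 8.15×10⁻⁵ s⁻¹
Pressure gradient: |∂P/∂n| = 200 Pa / 654000 m = 3.06×10⁻⁴ Pa/m
Geostrophic balance (pressure-gradient force = Coriolis force):
V_g = (1/(fρ)) |∂P/∂n| = 3.06×10⁻⁴ / (8.15×10⁻⁵ × 0.943) = 3.98 m/s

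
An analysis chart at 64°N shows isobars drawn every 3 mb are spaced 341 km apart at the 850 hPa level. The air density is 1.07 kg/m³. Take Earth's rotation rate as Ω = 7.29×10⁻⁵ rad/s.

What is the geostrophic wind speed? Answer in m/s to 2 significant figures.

6.3 m/s

Coriolis parameter at 64°N:
f = 2Ω sin φ = 2 × 7.29×10⁻⁵ × sin 64° = 1.31×10⁻⁴ s⁻¹
Pressure gradient: |∂P/∂n| = 300 Pa / 341000 m = 8.80×10⁻⁴ Pa/m
Geostrophic balance (pressure-gradient force = Coriolis force):
V_g = (1/(fρ)) |∂P/∂n| = 8.80×10⁻⁴ / (1.31×10⁻⁴ × 1.07) = 6.27 m/s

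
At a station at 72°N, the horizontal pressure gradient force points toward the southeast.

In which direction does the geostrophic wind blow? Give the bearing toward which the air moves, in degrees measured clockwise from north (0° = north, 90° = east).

225°

The pressure-gradient force points toward the southeast (bearing 135°).
Geostrophic balance: in the Northern Hemisphere the Coriolis force deflects motion to the right, so the geostrophic wind blows 90° to the right of the pressure-gradient force (low pressure on the left).
Rotating 135° by 90° clockwise gives 225° — the wind blows toward the southwest.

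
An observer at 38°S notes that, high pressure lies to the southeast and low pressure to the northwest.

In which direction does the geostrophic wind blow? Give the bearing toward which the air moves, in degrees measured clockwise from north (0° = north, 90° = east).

The pressure-gradient force points toward the northwest (bearing 315°).
Geostrophic balance: in the Southern Hemisphere the Coriolis force deflects motion to the left, so the geostrophic wind blows 90° to the left of the pressure-gradient force (low pressure on the right).
Rotating 315° by 90° counterclockwise gives 225° — the wind blows toward the southwest.

225°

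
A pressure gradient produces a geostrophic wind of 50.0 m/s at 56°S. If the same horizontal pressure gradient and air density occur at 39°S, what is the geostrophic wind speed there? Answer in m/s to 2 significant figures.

66 m/s

With the same pressure gradient and density, V_g ∝ 1/f ∝ 1/sin φ.
V₂ = V₁ · sin φ₁ / sin φ₂ = 50.0 × sin 56° / sin 39°
V₂ = 50.0 × 0.8290/0.6293 = 66 m/s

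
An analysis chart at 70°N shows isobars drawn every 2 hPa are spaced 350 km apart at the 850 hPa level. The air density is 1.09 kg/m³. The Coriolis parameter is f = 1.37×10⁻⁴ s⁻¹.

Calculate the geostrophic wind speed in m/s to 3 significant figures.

3.83 m/s

Pressure gradient: |∂P/∂n| = 200 Pa / 350000 m = 5.71×10⁻⁴ Pa/m
Geostrophic balance (pressure-gradient force = Coriolis force):
V_g = (1/(fρ)) |∂P/∂n| = 5.71×10⁻⁴ / (1.37×10⁻⁴ × 1.09) = 3.83 m/s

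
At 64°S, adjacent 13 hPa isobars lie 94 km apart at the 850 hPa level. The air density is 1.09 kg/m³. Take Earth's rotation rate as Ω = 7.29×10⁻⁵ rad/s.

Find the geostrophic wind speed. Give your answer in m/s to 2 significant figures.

97 m/s

Coriolis parameter at 64°S:
f = 2Ω sin φ = 2 × 7.29×10⁻⁵ × sin 64° = 1.31×10⁻⁴ s⁻¹
Pressure gradient: |∂P/∂n| = 1300 Pa / 94000 m = 1.38×10⁻² Pa/m
Geostrophic balance (pressure-gradient force = Coriolis force):
V_g = (1/(fρ)) |∂P/∂n| = 1.38×10⁻² / (1.31×10⁻⁴ × 1.09) = 96.8 m/s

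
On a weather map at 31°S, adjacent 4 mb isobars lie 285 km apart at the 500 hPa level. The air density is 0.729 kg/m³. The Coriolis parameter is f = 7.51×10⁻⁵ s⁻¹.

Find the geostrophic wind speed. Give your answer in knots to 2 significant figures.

Pressure gradient: |∂P/∂n| = 400 Pa / 285000 m = 1.40×10⁻³ Pa/m
Geostrophic balance (pressure-gradient force = Coriolis force):
V_g = (1/(fρ)) |∂P/∂n| = 1.40×10⁻³ / (7.51×10⁻⁵ × 0.729) = 25.6 m/s
Converting: 25.6 m/s × 1.944 = 50 knots

50 knots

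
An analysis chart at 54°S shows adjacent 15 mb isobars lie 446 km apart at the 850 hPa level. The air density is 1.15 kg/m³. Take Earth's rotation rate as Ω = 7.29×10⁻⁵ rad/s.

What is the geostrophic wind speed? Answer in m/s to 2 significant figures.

Coriolis parameter at 54°S:
f = 2Ω sin φ = 2 × 7.29×10⁻⁵ × sin 54° = 1.18×10⁻⁴ s⁻¹
Pressure gradient: |∂P/∂n| = 1500 Pa / 446000 m = 3.36×10⁻³ Pa/m
Geostrophic balance (pressure-gradient force = Coriolis force):
V_g = (1/(fρ)) |∂P/∂n| = 3.36×10⁻³ / (1.18×10⁻⁴ × 1.15) = 24.8 m/s

25 m/s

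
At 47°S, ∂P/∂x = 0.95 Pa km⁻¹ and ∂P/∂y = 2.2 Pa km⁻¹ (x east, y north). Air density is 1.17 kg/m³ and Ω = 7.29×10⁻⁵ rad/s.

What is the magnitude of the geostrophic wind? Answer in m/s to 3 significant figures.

19.2 m/s

Coriolis parameter at 47°S:
f = 2Ω sin φ = 2 × 7.29×10⁻⁵ × sin 47° = 1.07×10⁻⁴ s⁻¹
In the Southern Hemisphere f is negative: f = −1.07×10⁻⁴ s⁻¹.
Component geostrophic relations (x east, y north):
u_g = −(1/(fρ)) ∂P/∂y,  v_g = (1/(fρ)) ∂P/∂x
u_g = −(2.2×10⁻³)/(−1.07×10⁻⁴ × 1.17) = 17.6 m/s;  v_g = (0.95×10⁻³)/(−1.07×10⁻⁴ × 1.17) = −7.61 m/s
|V_g| = √(u_g² + v_g²) = 19.2 m/s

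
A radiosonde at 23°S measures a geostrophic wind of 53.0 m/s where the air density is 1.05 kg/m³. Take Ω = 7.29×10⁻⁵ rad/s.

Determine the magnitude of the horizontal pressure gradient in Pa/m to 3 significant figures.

3.17×10⁻³ Pa/m

Coriolis parameter at 23°S:
f = 2Ω sin φ = 2 × 7.29×10⁻⁵ × sin 23° = 5.70×10⁻⁵ s⁻¹
Geostrophic balance rearranged: |∂P/∂n| = f ρ V_g
|∂P/∂n| = 5.70×10⁻⁵ × 1.05 × 53.0 = 3.17×10⁻³ Pa/m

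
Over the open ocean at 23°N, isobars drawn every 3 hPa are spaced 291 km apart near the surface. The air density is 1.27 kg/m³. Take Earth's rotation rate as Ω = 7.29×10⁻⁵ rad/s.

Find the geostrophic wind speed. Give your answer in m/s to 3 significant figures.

14.2 m/s

Coriolis parameter at 23°N:
f = 2Ω sin φ = 2 × 7.29×10⁻⁵ × sin 23° = 5.70×10⁻⁵ s⁻¹
Pressure gradient: |∂P/∂n| = 300 Pa / 291000 m = 1.03×10⁻³ Pa/m
Geostrophic balance (pressure-gradient force = Coriolis force):
V_g = (1/(fρ)) |∂P/∂n| = 1.03×10⁻³ / (5.70×10⁻⁵ × 1.27) = 14.2 m/s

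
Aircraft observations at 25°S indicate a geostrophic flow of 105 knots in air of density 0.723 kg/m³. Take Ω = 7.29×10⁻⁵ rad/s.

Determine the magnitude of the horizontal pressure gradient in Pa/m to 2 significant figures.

Coriolis parameter at 25°S:
f = 2Ω sin φ = 2 × 7.29×10⁻⁵ × sin 25° = 6.16×10⁻⁵ s⁻¹
Wind speed in SI: 105 knots = 54.0 m/s
Geostrophic balance rearranged: |∂P/∂n| = f ρ V_g
|∂P/∂n| = 6.16×10⁻⁵ × 0.723 × 54.0 = 2.41×10⁻³ Pa/m

2.4×10⁻³ Pa/m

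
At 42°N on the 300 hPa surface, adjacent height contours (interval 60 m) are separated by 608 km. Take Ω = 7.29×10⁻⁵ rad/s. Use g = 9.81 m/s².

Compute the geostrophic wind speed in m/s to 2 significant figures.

9.9 m/s

Coriolis parameter at 42°N:
f = 2Ω sin φ = 2 × 7.29×10⁻⁵ × sin 42° = 9.76×10⁻⁵ s⁻¹
Height gradient: |∂Z/∂n| = 60 m / 608000 m = 9.87×10⁻⁵
On a pressure surface, geostrophic balance gives V_g = (g/f)|∂Z/∂n|:
V_g = 9.81 × 9.87×10⁻⁵ / 9.76×10⁻⁵ = 9.92 m/s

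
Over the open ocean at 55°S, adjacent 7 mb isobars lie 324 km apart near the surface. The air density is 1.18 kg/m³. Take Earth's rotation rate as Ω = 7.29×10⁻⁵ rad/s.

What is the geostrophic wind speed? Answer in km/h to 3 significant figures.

55.2 km/h

Coriolis parameter at 55°S:
f = 2Ω sin φ = 2 × 7.29×10⁻⁵ × sin 55° = 1.19×10⁻⁴ s⁻¹
Pressure gradient: |∂P/∂n| = 700 Pa / 324000 m = 2.16×10⁻³ Pa/m
Geostrophic balance (pressure-gradient force = Coriolis force):
V_g = (1/(fρ)) |∂P/∂n| = 2.16×10⁻³ / (1.19×10⁻⁴ × 1.18) = 15.3 m/s
Converting: 15.3 m/s × 3.6 = 55.2 km/h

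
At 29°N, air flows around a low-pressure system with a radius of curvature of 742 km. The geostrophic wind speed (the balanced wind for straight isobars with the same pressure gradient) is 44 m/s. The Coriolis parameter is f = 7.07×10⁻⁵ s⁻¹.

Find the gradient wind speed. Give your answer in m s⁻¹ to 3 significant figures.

Around a low, centrifugal force acts outward with Coriolis, so pressure-gradient force balances both:
(1/ρ)|∂P/∂n| = fV + V²/R  →  V² + fR·V − fR·V_g = 0
With fR = 7.07×10⁻⁵ × 742×10³ m = 52.5 m/s:
V = [−fR + √((fR)² + 4 fR V_g)]/2 = [−52.5 + √(52.5² + 4×52.5×44)]/2 = 28.5 m/s
Subgeostrophic (V < V_g = 44 m/s), as expected around a low.

28.5 m s⁻¹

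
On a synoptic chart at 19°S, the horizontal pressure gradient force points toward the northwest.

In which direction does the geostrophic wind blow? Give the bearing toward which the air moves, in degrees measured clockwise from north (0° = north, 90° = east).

225°

The pressure-gradient force points toward the northwest (bearing 315°).
Geostrophic balance: in the Southern Hemisphere the Coriolis force deflects motion to the left, so the geostrophic wind blows 90° to the left of the pressure-gradient force (low pressure on the right).
Rotating 315° by 90° counterclockwise gives 225° — the wind blows toward the southwest.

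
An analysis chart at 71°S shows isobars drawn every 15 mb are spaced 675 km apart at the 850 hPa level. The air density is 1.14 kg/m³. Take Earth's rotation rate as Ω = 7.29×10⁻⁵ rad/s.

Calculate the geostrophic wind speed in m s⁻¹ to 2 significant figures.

Coriolis parameter at 71°S:
f = 2Ω sin φ = 2 × 7.29×10⁻⁵ × sin 71° = 1.38×10⁻⁴ s⁻¹
Pressure gradient: |∂P/∂n| = 1500 Pa / 675000 m = 2.22×10⁻³ Pa/m
Geostrophic balance (pressure-gradient force = Coriolis force):
V_g = (1/(fρ)) |∂P/∂n| = 2.22×10⁻³ / (1.38×10⁻⁴ × 1.14) = 14.1 m/s

14 m s⁻¹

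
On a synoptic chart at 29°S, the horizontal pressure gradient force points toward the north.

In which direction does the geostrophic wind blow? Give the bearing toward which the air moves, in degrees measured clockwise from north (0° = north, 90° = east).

270°

The pressure-gradient force points toward the north (bearing 000°).
Geostrophic balance: in the Southern Hemisphere the Coriolis force deflects motion to the left, so the geostrophic wind blows 90° to the left of the pressure-gradient force (low pressure on the right).
Rotating 000° by 90° counterclockwise gives 270° — the wind blows toward the west.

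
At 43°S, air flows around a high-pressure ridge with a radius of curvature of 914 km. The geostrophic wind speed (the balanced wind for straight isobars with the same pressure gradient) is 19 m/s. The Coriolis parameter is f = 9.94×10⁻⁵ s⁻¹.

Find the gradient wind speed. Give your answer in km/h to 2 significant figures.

97 km/h

Around a high, pressure-gradient force acts outward with centrifugal, so Coriolis balances both:
fV = (1/ρ)|∂P/∂n| + V²/R  →  V² − fR·V + fR·V_g = 0
With fR = 9.94×10⁻⁵ × 914×10³ m = 90.9 m/s:
V = [fR − √((fR)² − 4 fR V_g)]/2 = [90.9 − √(90.9² − 4×90.9×19)]/2 = 27.1 m/s
Supergeostrophic (V > V_g = 19 m/s), as expected around a high.
Converting: 27.1 m/s × 3.6 = 97 km/h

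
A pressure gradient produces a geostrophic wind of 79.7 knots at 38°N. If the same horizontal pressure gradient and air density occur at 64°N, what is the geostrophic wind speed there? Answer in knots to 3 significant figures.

54.6 knots

With the same pressure gradient and density, V_g ∝ 1/f ∝ 1/sin φ.
V₂ = V₁ · sin φ₁ / sin φ₂ = 79.7 × sin 38° / sin 64°
V₂ = 79.7 × 0.6157/0.8988 = 54.6 knots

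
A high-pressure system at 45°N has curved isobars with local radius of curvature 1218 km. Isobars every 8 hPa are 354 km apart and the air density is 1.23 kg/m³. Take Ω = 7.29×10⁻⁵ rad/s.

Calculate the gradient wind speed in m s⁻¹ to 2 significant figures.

Coriolis parameter at 45°N:
f = 2Ω sin φ = 2 × 7.29×10⁻⁵ × sin 45° = 1.03×10⁻⁴ s⁻¹
Pressure gradient: |∂P/∂n| = 800 Pa / 354000 m = 2.26×10⁻³ Pa/m
Geostrophic speed: V_g = |∂P/∂n|/(fρ) = 2.26×10⁻³/(1.03×10⁻⁴ × 1.23) = 17.8 m/s
Around a high, pressure-gradient force acts outward with centrifugal, so Coriolis balances both:
fV = (1/ρ)|∂P/∂n| + V²/R  →  V² − fR·V + fR·V_g = 0
With fR = 1.03×10⁻⁴ × 1218×10³ m = 126 m/s:
V = [fR − √((fR)² − 4 fR V_g)]/2 = [126 − √(126² − 4×126×17.8)]/2 = 21.5 m/s
Supergeostrophic (V > V_g = 17.8 m/s), as expected around a high.

22 m s⁻¹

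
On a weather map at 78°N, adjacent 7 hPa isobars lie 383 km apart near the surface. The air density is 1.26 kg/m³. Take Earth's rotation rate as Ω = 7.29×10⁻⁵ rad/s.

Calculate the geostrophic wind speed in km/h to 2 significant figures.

Coriolis parameter at 78°N:
f = 2Ω sin φ = 2 × 7.29×10⁻⁵ × sin 78° = 1.43×10⁻⁴ s⁻¹
Pressure gradient: |∂P/∂n| = 700 Pa / 383000 m = 1.83×10⁻³ Pa/m
Geostrophic balance (pressure-gradient force = Coriolis force):
V_g = (1/(fρ)) |∂P/∂n| = 1.83×10⁻³ / (1.43×10⁻⁴ × 1.26) = 10.2 m/s
Converting: 10.2 m/s × 3.6 = 37 km/h

37 km/h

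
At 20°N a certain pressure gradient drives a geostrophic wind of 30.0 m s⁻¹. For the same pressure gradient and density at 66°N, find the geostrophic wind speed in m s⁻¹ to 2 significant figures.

With the same pressure gradient and density, V_g ∝ 1/f ∝ 1/sin φ.
V₂ = V₁ · sin φ₁ / sin φ₂ = 30.0 × sin 20° / sin 66°
V₂ = 30.0 × 0.3420/0.9135 = 11 m s⁻¹

11 m s⁻¹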